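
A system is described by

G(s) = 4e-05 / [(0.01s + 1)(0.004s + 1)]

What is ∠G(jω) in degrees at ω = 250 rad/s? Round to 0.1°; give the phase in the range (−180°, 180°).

-113.2°

At ω = 250 rad/s:
pole (1 + j250·0.01) = 1 + j2.5 → |·| ≈ 2.6926, ∠ ≈ 68.20°
pole (1 + j250·0.004) = 1 + j1 → |·| ≈ 1.4142, ∠ ≈ 45.00°
∠G = (0°) − (68.20° + 45.00°) = -113.20°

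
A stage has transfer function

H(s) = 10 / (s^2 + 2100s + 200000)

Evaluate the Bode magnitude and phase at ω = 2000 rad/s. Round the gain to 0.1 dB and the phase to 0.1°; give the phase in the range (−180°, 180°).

Substitute s = j2000:
Numerator: 10 = 10 + j0
Denominator: (j2000)^2 + 2100(j2000) + 200000 = -3800000 + j4200000
|N| = √(10² + 0²) ≈ 10, ∠N ≈ 0.00°
|D| = √(3800000² + 4200000²) ≈ 5.6639e+06, ∠D ≈ 132.14°
|H| = 10 / 5.6639e+06 ≈ 1.7656e-06
Gain = 20 log₁₀(1.7656e-06) ≈ -115.06 dB
∠H = 0.00° − 132.14° = -132.14°

-115.1 dB, -132.1°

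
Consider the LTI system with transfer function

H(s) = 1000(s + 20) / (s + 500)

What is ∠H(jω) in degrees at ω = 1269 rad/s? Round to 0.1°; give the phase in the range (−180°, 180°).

20.6°

At s = jω = j1269:
zero (s+20): 20 + j1269 → |·| = √(20²+1269²) = √1610761 ≈ 1269.2, ∠ = arctan(1269/20) ≈ 89.10°
pole (s+500): 500 + j1269 → |·| = √(500²+1269²) = √1860361 ≈ 1364, ∠ = arctan(1269/500) ≈ 68.50°
∠H = 89.10° − 68.50° = 20.60°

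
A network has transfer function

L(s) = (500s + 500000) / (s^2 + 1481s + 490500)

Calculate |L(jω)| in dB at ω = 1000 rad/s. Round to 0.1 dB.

Substitute s = j1000:
Numerator: 500(j1000) + 500000 = 500000 + j500000
Denominator: (j1000)^2 + 1481(j1000) + 490500 = -509500 + j1481000
|N| = √(500000² + 500000²) ≈ 7.0711e+05, ∠N ≈ 45.00°
|D| = √(509500² + 1481000²) ≈ 1.5662e+06, ∠D ≈ 108.98°
|L| = 7.0711e+05 / 1.5662e+06 ≈ 0.45148
Gain = 20 log₁₀(0.45148) ≈ -6.91 dB

-6.9 dB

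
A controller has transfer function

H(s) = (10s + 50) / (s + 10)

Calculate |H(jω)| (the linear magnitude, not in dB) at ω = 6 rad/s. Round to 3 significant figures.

Substitute s = j6:
Numerator: 10(j6) + 50 = 50 + j60
Denominator: (j6) + 10 = 10 + j6
|N| = √(50² + 60²) ≈ 78.102, ∠N ≈ 50.19°
|D| = √(10² + 6²) ≈ 11.662, ∠D ≈ 30.96°
|H| = 78.102 / 11.662 ≈ 6.6971

6.70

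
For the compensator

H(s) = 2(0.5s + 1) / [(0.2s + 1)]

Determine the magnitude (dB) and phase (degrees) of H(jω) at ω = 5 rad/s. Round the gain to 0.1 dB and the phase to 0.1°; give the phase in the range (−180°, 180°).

11.6 dB, 23.2°

At ω = 5 rad/s:
zero (1 + j5·0.5) = 1 + j2.5 → |·| ≈ 2.6926, ∠ ≈ 68.20°
pole (1 + j5·0.2) = 1 + j1 → |·| ≈ 1.4142, ∠ ≈ 45.00°
|H| = 2 · 2.6926 / (1.4142) ≈ 3.8079
Gain = 20 log₁₀(3.8079) ≈ 11.61 dB
∠H = (68.20°) − (45.00°) = 23.20°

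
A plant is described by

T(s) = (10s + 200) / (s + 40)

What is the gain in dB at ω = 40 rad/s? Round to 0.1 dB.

Substitute s = j40:
Numerator: 10(j40) + 200 = 200 + j400
Denominator: (j40) + 40 = 40 + j40
|N| = √(200² + 400²) ≈ 447.21, ∠N ≈ 63.43°
|D| = √(40² + 40²) ≈ 56.569, ∠D ≈ 45.00°
|T| = 447.21 / 56.569 ≈ 7.9056
Gain = 20 log₁₀(7.9056) ≈ 17.96 dB

18.0 dB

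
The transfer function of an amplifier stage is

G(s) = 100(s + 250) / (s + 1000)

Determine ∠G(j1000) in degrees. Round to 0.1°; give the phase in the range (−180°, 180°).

At s = jω = j1000:
zero (s+250): 250 + j1000 → |·| = √(250²+1000²) = √1062500 ≈ 1030.8, ∠ = arctan(1000/250) ≈ 75.96°
pole (s+1000): 1000 + j1000 → |·| = √(1000²+1000²) = √2000000 ≈ 1414.2, ∠ = arctan(1000/1000) ≈ 45.00°
∠G = 75.96° − 45.00° = 30.96°

31.0°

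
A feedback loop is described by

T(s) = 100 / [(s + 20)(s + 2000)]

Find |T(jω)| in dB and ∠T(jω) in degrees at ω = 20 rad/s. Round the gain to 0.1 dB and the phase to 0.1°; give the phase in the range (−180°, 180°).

-55.1 dB, -45.6°

At s = jω = j20:
pole (s+20): 20 + j20 → |·| = √(20²+20²) = √800 ≈ 28.284, ∠ = arctan(20/20) ≈ 45.00°
pole (s+2000): 2000 + j20 → |·| = √(2000²+20²) = √4000400 ≈ 2000.1, ∠ = arctan(20/2000) ≈ 0.57°
|T| = 100 / 56571 ≈ 0.0017677
Gain = 20 log₁₀(0.0017677) ≈ -55.05 dB
∠T = 0.00° − 45.57° = -45.57°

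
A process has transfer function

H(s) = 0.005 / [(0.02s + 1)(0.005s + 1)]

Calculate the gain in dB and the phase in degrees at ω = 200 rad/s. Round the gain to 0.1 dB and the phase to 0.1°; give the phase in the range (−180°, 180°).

At ω = 200 rad/s:
pole (1 + j200·0.02) = 1 + j4 → |·| ≈ 4.1231, ∠ ≈ 75.96°
pole (1 + j200·0.005) = 1 + j1 → |·| ≈ 1.4142, ∠ ≈ 45.00°
|H| = 0.005 · 1 / (4.1231 · 1.4142) ≈ 0.0008575
Gain = 20 log₁₀(0.0008575) ≈ -61.34 dB
∠H = (0°) − (75.96° + 45.00°) = -120.96°

-61.3 dB, -121.0°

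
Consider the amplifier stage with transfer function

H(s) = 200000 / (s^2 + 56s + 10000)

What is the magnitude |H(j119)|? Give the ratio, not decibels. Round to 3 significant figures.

25.5

At s = jω = j119:
quadratic: (j119)² + 56·j119 + 10000 = -4161 + j6664 → |·| ≈ 7856.4, ∠ ≈ 121.98°
|H| = 200000 / 7856.4 ≈ 25.457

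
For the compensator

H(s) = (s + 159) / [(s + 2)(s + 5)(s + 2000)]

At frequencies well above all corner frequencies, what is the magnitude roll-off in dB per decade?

-40 dB/decade

Each pole contributes −20 dB/decade at high frequency; each zero contributes +20 dB/decade.
Net: 1 zero(s) − 3 pole(s) → -40 dB/decade.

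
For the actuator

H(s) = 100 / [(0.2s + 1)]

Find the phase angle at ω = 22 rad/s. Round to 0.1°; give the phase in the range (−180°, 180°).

At ω = 22 rad/s:
pole (1 + j22·0.2) = 1 + j4.4 → |·| ≈ 4.5122, ∠ ≈ 77.20°
∠H = (0°) − (77.20°) = -77.20°

-77.2°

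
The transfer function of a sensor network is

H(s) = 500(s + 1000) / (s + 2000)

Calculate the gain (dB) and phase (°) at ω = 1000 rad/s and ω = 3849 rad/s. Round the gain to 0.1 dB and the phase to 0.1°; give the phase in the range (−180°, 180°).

At s = jω = j1000:
zero (s+1000): 1000 + j1000 → |·| = √(1000²+1000²) = √2000000 ≈ 1414.2, ∠ = arctan(1000/1000) ≈ 45.00°
pole (s+2000): 2000 + j1000 → |·| = √(2000²+1000²) = √5000000 ≈ 2236.1, ∠ = arctan(1000/2000) ≈ 26.57°
|H| = 500 · 1414.2 / 2236.1 ≈ 316.22
Gain = 20 log₁₀(316.22) ≈ 50.00 dB
∠H = 45.00° − 26.57° = 18.43°

At s = jω = j3849:
zero (s+1000): 1000 + j3849 → |·| = √(1000²+3849²) = √15814801 ≈ 3976.8, ∠ = arctan(3849/1000) ≈ 75.44°
pole (s+2000): 2000 + j3849 → |·| = √(2000²+3849²) = √18814801 ≈ 4337.6, ∠ = arctan(3849/2000) ≈ 62.54°
|H| = 500 · 3976.8 / 4337.6 ≈ 458.41
Gain = 20 log₁₀(458.41) ≈ 53.23 dB
∠H = 75.44° − 62.54° = 12.90°

ω = 1000: 50.0 dB, 18.4°; ω = 3849: 53.2 dB, 12.9°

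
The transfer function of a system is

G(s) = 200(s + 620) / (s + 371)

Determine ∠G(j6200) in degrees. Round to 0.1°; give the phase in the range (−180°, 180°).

-2.3°

At s = jω = j6200:
zero (s+620): 620 + j6200 → |·| = √(620²+6200²) = √38824400 ≈ 6230.9, ∠ = arctan(6200/620) ≈ 84.29°
pole (s+371): 371 + j6200 → |·| = √(371²+6200²) = √38577641 ≈ 6211.1, ∠ = arctan(6200/371) ≈ 86.58°
∠G = 84.29° − 86.58° = -2.29°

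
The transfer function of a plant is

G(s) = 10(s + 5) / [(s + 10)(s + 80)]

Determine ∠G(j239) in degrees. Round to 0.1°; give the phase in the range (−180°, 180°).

-70.3°

At s = jω = j239:
zero (s+5): 5 + j239 → |·| = √(5²+239²) = √57146 ≈ 239.05, ∠ = arctan(239/5) ≈ 88.80°
pole (s+10): 10 + j239 → |·| = √(10²+239²) = √57221 ≈ 239.21, ∠ = arctan(239/10) ≈ 87.60°
pole (s+80): 80 + j239 → |·| = √(80²+239²) = √63521 ≈ 252.03, ∠ = arctan(239/80) ≈ 71.49°
∠G = 88.80° − 159.09° = -70.29°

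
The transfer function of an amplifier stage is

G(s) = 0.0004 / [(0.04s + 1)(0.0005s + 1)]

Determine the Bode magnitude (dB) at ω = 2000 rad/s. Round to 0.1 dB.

At ω = 2000 rad/s:
pole (1 + j2000·0.04) = 1 + j80 → |·| ≈ 80.006, ∠ ≈ 89.28°
pole (1 + j2000·0.0005) = 1 + j1 → |·| ≈ 1.4142, ∠ ≈ 45.00°
|G| = 0.0004 · 1 / (80.006 · 1.4142) ≈ 3.5353e-06
Gain = 20 log₁₀(3.5353e-06) ≈ -109.03 dB

-109.0 dB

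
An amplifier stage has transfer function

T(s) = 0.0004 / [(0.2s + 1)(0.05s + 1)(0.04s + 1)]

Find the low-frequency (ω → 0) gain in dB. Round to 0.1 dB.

-68.0 dB

T(0) = 0.0004 · 1 / 1 = 0.0004
20 log₁₀(0.0004) ≈ -67.96 dB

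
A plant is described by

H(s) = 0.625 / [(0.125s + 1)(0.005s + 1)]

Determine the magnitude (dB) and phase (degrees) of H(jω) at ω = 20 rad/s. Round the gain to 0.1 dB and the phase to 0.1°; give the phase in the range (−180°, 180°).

At ω = 20 rad/s:
pole (1 + j20·0.125) = 1 + j2.5 → |·| ≈ 2.6926, ∠ ≈ 68.20°
pole (1 + j20·0.005) = 1 + j0.1 → |·| ≈ 1.005, ∠ ≈ 5.71°
|H| = 0.625 · 1 / (2.6926 · 1.005) ≈ 0.23096
Gain = 20 log₁₀(0.23096) ≈ -12.73 dB
∠H = (0°) − (68.20° + 5.71°) = -73.91°

-12.7 dB, -73.9°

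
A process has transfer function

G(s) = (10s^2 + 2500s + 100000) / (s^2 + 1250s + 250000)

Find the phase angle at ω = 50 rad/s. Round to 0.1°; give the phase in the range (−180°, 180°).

Substitute s = j50:
Numerator: 10(j50)^2 + 2500(j50) + 100000 = 75000 + j125000
Denominator: (j50)^2 + 1250(j50) + 250000 = 247500 + j62500
|N| = √(75000² + 125000²) ≈ 1.4577e+05, ∠N ≈ 59.04°
|D| = √(247500² + 62500²) ≈ 2.5527e+05, ∠D ≈ 14.17°
∠G = 59.04° − 14.17° = 44.87°

44.9°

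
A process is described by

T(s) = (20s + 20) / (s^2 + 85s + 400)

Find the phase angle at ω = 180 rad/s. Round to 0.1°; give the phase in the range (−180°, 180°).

-64.8°

Substitute s = j180:
Numerator: 20(j180) + 20 = 20 + j3600
Denominator: (j180)^2 + 85(j180) + 400 = -32000 + j15300
|N| = √(20² + 3600²) ≈ 3600.1, ∠N ≈ 89.68°
|D| = √(32000² + 15300²) ≈ 35470, ∠D ≈ 154.45°
∠T = 89.68° − 154.45° = -64.77°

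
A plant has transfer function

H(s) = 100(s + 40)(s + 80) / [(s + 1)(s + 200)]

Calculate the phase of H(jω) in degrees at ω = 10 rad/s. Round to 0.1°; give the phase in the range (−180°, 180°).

At s = jω = j10:
zero (s+40): 40 + j10 → |·| = √(40²+10²) = √1700 ≈ 41.231, ∠ = arctan(10/40) ≈ 14.04°
zero (s+80): 80 + j10 → |·| = √(80²+10²) = √6500 ≈ 80.623, ∠ = arctan(10/80) ≈ 7.13°
pole (s+1): 1 + j10 → |·| = √(1²+10²) = √101 ≈ 10.05, ∠ = arctan(10/1) ≈ 84.29°
pole (s+200): 200 + j10 → |·| = √(200²+10²) = √40100 ≈ 200.25, ∠ = arctan(10/200) ≈ 2.86°
∠H = 21.17° − 87.15° = -65.98°

-66.0°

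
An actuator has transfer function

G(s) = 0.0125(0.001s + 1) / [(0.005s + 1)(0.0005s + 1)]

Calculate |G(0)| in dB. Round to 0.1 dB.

-38.1 dB

G(0) = 0.0125 · 1 / 1 = 0.0125
20 log₁₀(0.0125) ≈ -38.06 dB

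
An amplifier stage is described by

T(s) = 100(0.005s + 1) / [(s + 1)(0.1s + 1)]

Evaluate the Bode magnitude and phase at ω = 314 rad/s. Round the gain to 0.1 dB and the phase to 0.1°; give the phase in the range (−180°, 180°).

At ω = 314 rad/s:
zero (1 + j314·0.005) = 1 + j1.57 → |·| ≈ 1.8614, ∠ ≈ 57.51°
pole (1 + j314·1) = 1 + j314 → |·| ≈ 314, ∠ ≈ 89.82°
pole (1 + j314·0.1) = 1 + j31.4 → |·| ≈ 31.416, ∠ ≈ 88.18°
|T| = 100 · 1.8614 / (314 · 31.416) ≈ 0.018869
Gain = 20 log₁₀(0.018869) ≈ -34.49 dB
∠T = (57.51°) − (89.82° + 88.18°) = -120.49°

-34.5 dB, -120.5°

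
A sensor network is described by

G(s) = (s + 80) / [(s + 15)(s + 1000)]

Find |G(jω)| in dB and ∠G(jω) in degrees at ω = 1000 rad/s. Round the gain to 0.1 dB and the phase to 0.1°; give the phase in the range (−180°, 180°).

At s = jω = j1000:
zero (s+80): 80 + j1000 → |·| = √(80²+1000²) = √1006400 ≈ 1003.2, ∠ = arctan(1000/80) ≈ 85.43°
pole (s+15): 15 + j1000 → |·| = √(15²+1000²) = √1000225 ≈ 1000.1, ∠ = arctan(1000/15) ≈ 89.14°
pole (s+1000): 1000 + j1000 → |·| = √(1000²+1000²) = √2000000 ≈ 1414.2, ∠ = arctan(1000/1000) ≈ 45.00°
|G| = 1 · 1003.2 / 1.4143e+06 ≈ 0.00070933
Gain = 20 log₁₀(0.00070933) ≈ -62.98 dB
∠G = 85.43° − 134.14° = -48.71°

-63.0 dB, -48.7°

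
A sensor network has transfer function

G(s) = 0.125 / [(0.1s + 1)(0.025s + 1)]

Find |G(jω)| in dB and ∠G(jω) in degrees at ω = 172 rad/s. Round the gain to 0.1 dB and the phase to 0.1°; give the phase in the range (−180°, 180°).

At ω = 172 rad/s:
pole (1 + j172·0.1) = 1 + j17.2 → |·| ≈ 17.229, ∠ ≈ 86.67°
pole (1 + j172·0.025) = 1 + j4.3 → |·| ≈ 4.4147, ∠ ≈ 76.91°
|G| = 0.125 · 1 / (17.229 · 4.4147) ≈ 0.0016434
Gain = 20 log₁₀(0.0016434) ≈ -55.69 dB
∠G = (0°) − (86.67° + 76.91°) = -163.58°

-55.7 dB, -163.6°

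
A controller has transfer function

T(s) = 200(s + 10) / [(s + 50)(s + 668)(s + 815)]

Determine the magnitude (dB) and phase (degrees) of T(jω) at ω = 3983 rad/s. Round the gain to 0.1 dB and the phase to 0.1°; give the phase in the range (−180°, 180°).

-98.3 dB, -158.3°

At s = jω = j3983:
zero (s+10): 10 + j3983 → |·| = √(10²+3983²) = √15864389 ≈ 3983, ∠ = arctan(3983/10) ≈ 89.86°
pole (s+50): 50 + j3983 → |·| = √(50²+3983²) = √15866789 ≈ 3983.3, ∠ = arctan(3983/50) ≈ 89.28°
pole (s+668): 668 + j3983 → |·| = √(668²+3983²) = √16310513 ≈ 4038.6, ∠ = arctan(3983/668) ≈ 80.48°
pole (s+815): 815 + j3983 → |·| = √(815²+3983²) = √16528514 ≈ 4065.5, ∠ = arctan(3983/815) ≈ 78.44°
|T| = 200 · 3983 / 6.5402e+10 ≈ 1.218e-05
Gain = 20 log₁₀(1.218e-05) ≈ -98.29 dB
∠T = 89.86° − 248.20° = -158.34°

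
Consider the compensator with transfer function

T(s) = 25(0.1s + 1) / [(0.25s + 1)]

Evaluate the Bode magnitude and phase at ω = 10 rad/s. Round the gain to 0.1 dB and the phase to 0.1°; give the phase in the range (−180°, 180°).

At ω = 10 rad/s:
zero (1 + j10·0.1) = 1 + j1 → |·| ≈ 1.4142, ∠ ≈ 45.00°
pole (1 + j10·0.25) = 1 + j2.5 → |·| ≈ 2.6926, ∠ ≈ 68.20°
|T| = 25 · 1.4142 / (2.6926) ≈ 13.13
Gain = 20 log₁₀(13.13) ≈ 22.37 dB
∠T = (45.00°) − (68.20°) = -23.20°

22.4 dB, -23.2°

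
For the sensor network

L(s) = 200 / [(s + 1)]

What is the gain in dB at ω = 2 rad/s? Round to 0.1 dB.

At ω = 2 rad/s:
pole (1 + j2·1) = 1 + j2 → |·| ≈ 2.2361, ∠ ≈ 63.43°
|L| = 200 · 1 / (2.2361) ≈ 89.441
Gain = 20 log₁₀(89.441) ≈ 39.03 dB

39.0 dB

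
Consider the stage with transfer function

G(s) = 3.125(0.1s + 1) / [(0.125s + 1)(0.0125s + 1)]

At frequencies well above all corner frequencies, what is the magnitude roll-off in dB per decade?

Each pole contributes −20 dB/decade at high frequency; each zero contributes +20 dB/decade.
Net: 1 zero(s) − 2 pole(s) → -20 dB/decade.

-20 dB/decade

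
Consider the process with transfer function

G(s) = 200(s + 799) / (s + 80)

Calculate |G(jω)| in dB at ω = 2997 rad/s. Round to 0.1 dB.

At s = jω = j2997:
zero (s+799): 799 + j2997 → |·| = √(799²+2997²) = √9620410 ≈ 3101.7, ∠ = arctan(2997/799) ≈ 75.07°
pole (s+80): 80 + j2997 → |·| = √(80²+2997²) = √8988409 ≈ 2998.1, ∠ = arctan(2997/80) ≈ 88.47°
|G| = 200 · 3101.7 / 2998.1 ≈ 206.91
Gain = 20 log₁₀(206.91) ≈ 46.32 dB

46.3 dB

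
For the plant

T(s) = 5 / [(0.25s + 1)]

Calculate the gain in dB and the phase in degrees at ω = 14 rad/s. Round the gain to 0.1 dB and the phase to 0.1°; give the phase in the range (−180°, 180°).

2.8 dB, -74.1°

At ω = 14 rad/s:
pole (1 + j14·0.25) = 1 + j3.5 → |·| ≈ 3.6401, ∠ ≈ 74.05°
|T| = 5 · 1 / (3.6401) ≈ 1.3736
Gain = 20 log₁₀(1.3736) ≈ 2.76 dB
∠T = (0°) − (74.05°) = -74.05°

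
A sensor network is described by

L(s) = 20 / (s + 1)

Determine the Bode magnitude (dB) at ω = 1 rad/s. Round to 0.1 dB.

23.0 dB

Substitute s = j1:
Numerator: 20 = 20 + j0
Denominator: (j1) + 1 = 1 + j1
|N| = √(20² + 0²) ≈ 20, ∠N ≈ 0.00°
|D| = √(1² + 1²) ≈ 1.4142, ∠D ≈ 45.00°
|L| = 20 / 1.4142 ≈ 14.142
Gain = 20 log₁₀(14.142) ≈ 23.01 dB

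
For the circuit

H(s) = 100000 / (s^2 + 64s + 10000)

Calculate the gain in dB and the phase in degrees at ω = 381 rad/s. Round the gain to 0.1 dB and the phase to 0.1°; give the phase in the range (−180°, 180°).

-2.8 dB, -169.8°

At s = jω = j381:
quadratic: (j381)² + 64·j381 + 10000 = -135161 + j24384 → |·| ≈ 1.3734e+05, ∠ ≈ 169.77°
|H| = 100000 / 1.3734e+05 ≈ 0.72812
Gain = 20 log₁₀(0.72812) ≈ -2.76 dB
∠H = 0.00° − 169.77° = -169.77°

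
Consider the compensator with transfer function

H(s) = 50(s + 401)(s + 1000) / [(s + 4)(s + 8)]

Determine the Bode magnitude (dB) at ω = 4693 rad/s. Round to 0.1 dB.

34.2 dB

At s = jω = j4693:
zero (s+401): 401 + j4693 → |·| = √(401²+4693²) = √22185050 ≈ 4710.1, ∠ = arctan(4693/401) ≈ 85.12°
zero (s+1000): 1000 + j4693 → |·| = √(1000²+4693²) = √23024249 ≈ 4798.4, ∠ = arctan(4693/1000) ≈ 77.97°
pole (s+4): 4 + j4693 → |·| = √(4²+4693²) = √22024265 ≈ 4693, ∠ = arctan(4693/4) ≈ 89.95°
pole (s+8): 8 + j4693 → |·| = √(8²+4693²) = √22024313 ≈ 4693, ∠ = arctan(4693/8) ≈ 89.90°
|H| = 50 · 2.2601e+07 / 2.2024e+07 ≈ 51.31
Gain = 20 log₁₀(51.31) ≈ 34.20 dB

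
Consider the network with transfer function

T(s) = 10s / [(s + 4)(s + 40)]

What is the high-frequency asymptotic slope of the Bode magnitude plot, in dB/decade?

Each pole contributes −20 dB/decade at high frequency; each zero contributes +20 dB/decade.
Net: 1 zero(s) − 2 pole(s) → -20 dB/decade.

-20 dB/decade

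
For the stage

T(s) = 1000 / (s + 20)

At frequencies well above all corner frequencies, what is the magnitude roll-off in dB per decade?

Each pole contributes −20 dB/decade at high frequency; each zero contributes +20 dB/decade.
Net: 0 zero(s) − 1 pole(s) → -20 dB/decade.

-20 dB/decade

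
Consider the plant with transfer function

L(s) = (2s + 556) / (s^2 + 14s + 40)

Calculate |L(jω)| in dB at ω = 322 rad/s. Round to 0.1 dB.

Substitute s = j322:
Numerator: 2(j322) + 556 = 556 + j644
Denominator: (j322)^2 + 14(j322) + 40 = -103644 + j4508
|N| = √(556² + 644²) ≈ 850.81, ∠N ≈ 49.19°
|D| = √(103644² + 4508²) ≈ 1.0374e+05, ∠D ≈ 177.51°
|L| = 850.81 / 1.0374e+05 ≈ 0.0082014
Gain = 20 log₁₀(0.0082014) ≈ -41.72 dB

-41.7 dB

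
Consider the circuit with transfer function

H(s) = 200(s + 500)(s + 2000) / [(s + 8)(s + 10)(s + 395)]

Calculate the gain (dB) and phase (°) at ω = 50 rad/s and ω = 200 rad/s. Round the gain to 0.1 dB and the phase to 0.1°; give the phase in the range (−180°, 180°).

At s = jω = j50:
zero (s+500): 500 + j50 → |·| = √(500²+50²) = √252500 ≈ 502.49, ∠ = arctan(50/500) ≈ 5.71°
zero (s+2000): 2000 + j50 → |·| = √(2000²+50²) = √4002500 ≈ 2000.6, ∠ = arctan(50/2000) ≈ 1.43°
pole (s+8): 8 + j50 → |·| = √(8²+50²) = √2564 ≈ 50.636, ∠ = arctan(50/8) ≈ 80.91°
pole (s+10): 10 + j50 → |·| = √(10²+50²) = √2600 ≈ 50.99, ∠ = arctan(50/10) ≈ 78.69°
pole (s+395): 395 + j50 → |·| = √(395²+50²) = √158525 ≈ 398.15, ∠ = arctan(50/395) ≈ 7.21°
|H| = 200 · 1.0053e+06 / 1.028e+06 ≈ 195.58
Gain = 20 log₁₀(195.58) ≈ 45.83 dB
∠H = 7.14° − 166.81° = -159.67°

At s = jω = j200:
zero (s+500): 500 + j200 → |·| = √(500²+200²) = √290000 ≈ 538.52, ∠ = arctan(200/500) ≈ 21.80°
zero (s+2000): 2000 + j200 → |·| = √(2000²+200²) = √4040000 ≈ 2010, ∠ = arctan(200/2000) ≈ 5.71°
pole (s+8): 8 + j200 → |·| = √(8²+200²) = √40064 ≈ 200.16, ∠ = arctan(200/8) ≈ 87.71°
pole (s+10): 10 + j200 → |·| = √(10²+200²) = √40100 ≈ 200.25, ∠ = arctan(200/10) ≈ 87.14°
pole (s+395): 395 + j200 → |·| = √(395²+200²) = √196025 ≈ 442.75, ∠ = arctan(200/395) ≈ 26.85°
|H| = 200 · 1.0824e+06 / 1.7746e+07 ≈ 12.199
Gain = 20 log₁₀(12.199) ≈ 21.73 dB
∠H = 27.51° − 201.70° = -174.19°

ω = 50: 45.8 dB, -159.7°; ω = 200: 21.7 dB, -174.2°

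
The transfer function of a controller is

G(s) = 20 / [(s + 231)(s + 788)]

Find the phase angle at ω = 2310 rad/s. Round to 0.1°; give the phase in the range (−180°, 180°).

At s = jω = j2310:
pole (s+231): 231 + j2310 → |·| = √(231²+2310²) = √5389461 ≈ 2321.5, ∠ = arctan(2310/231) ≈ 84.29°
pole (s+788): 788 + j2310 → |·| = √(788²+2310²) = √5957044 ≈ 2440.7, ∠ = arctan(2310/788) ≈ 71.16°
∠G = 0.00° − 155.45° = -155.45°

-155.5°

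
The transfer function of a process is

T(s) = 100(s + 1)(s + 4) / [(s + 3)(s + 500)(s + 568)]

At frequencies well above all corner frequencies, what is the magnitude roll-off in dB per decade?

Each pole contributes −20 dB/decade at high frequency; each zero contributes +20 dB/decade.
Net: 2 zero(s) − 3 pole(s) → -20 dB/decade.

-20 dB/decade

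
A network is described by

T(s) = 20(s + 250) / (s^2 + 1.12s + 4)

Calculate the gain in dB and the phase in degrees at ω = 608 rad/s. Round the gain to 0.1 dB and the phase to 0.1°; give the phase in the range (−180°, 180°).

-29.0 dB, -112.2°

At s = jω = j608:
zero (s+250): 250 + j608 → |·| = √(250²+608²) = √432164 ≈ 657.39, ∠ = arctan(608/250) ≈ 67.65°
quadratic: (j608)² + 1.12·j608 + 4 = -369660 + j680.96 → |·| ≈ 3.6966e+05, ∠ ≈ 179.89°
|T| = 20 · 657.39 / 3.6966e+05 ≈ 0.035567
Gain = 20 log₁₀(0.035567) ≈ -28.98 dB
∠T = 67.65° − 179.89° = -112.24°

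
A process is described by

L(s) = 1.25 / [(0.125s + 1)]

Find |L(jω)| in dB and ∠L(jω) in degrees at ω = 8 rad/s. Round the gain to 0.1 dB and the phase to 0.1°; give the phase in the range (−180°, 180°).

At ω = 8 rad/s:
pole (1 + j8·0.125) = 1 + j1 → |·| ≈ 1.4142, ∠ ≈ 45.00°
|L| = 1.25 · 1 / (1.4142) ≈ 0.88389
Gain = 20 log₁₀(0.88389) ≈ -1.07 dB
∠L = (0°) − (45.00°) = -45.00°

-1.1 dB, -45.0°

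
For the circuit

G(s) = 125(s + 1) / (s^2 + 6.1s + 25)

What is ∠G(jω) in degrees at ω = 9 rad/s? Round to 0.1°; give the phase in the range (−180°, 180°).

-51.9°

At s = jω = j9:
zero (s+1): 1 + j9 → |·| = √(1²+9²) = √82 ≈ 9.0554, ∠ = arctan(9/1) ≈ 83.66°
quadratic: (j9)² + 6.1·j9 + 25 = -56 + j54.9 → |·| ≈ 78.422, ∠ ≈ 135.57°
∠G = 83.66° − 135.57° = -51.91°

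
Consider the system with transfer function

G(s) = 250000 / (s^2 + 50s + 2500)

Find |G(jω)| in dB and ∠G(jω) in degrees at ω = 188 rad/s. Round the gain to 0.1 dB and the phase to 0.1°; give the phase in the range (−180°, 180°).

At s = jω = j188:
quadratic: (j188)² + 50·j188 + 2500 = -32844 + j9400 → |·| ≈ 34163, ∠ ≈ 164.03°
|G| = 250000 / 34163 ≈ 7.3179
Gain = 20 log₁₀(7.3179) ≈ 17.29 dB
∠G = 0.00° − 164.03° = -164.03°

17.3 dB, -164.0°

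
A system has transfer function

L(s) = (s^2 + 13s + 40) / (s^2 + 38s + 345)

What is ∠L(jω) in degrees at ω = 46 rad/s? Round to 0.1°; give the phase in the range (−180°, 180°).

Substitute s = j46:
Numerator: (j46)^2 + 13(j46) + 40 = -2076 + j598
Denominator: (j46)^2 + 38(j46) + 345 = -1771 + j1748
|N| = √(2076² + 598²) ≈ 2160.4, ∠N ≈ 163.93°
|D| = √(1771² + 1748²) ≈ 2488.4, ∠D ≈ 135.37°
∠L = 163.93° − 135.37° = 28.56°

28.6°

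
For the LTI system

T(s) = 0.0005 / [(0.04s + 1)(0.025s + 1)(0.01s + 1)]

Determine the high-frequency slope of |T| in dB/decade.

-60 dB/decade

Each pole contributes −20 dB/decade at high frequency; each zero contributes +20 dB/decade.
Net: 0 zero(s) − 3 pole(s) → -60 dB/decade.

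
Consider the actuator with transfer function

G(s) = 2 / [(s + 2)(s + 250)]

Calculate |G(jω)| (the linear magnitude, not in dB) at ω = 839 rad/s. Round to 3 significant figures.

At s = jω = j839:
pole (s+2): 2 + j839 → |·| = √(2²+839²) = √703925 ≈ 839, ∠ = arctan(839/2) ≈ 89.86°
pole (s+250): 250 + j839 → |·| = √(250²+839²) = √766421 ≈ 875.45, ∠ = arctan(839/250) ≈ 73.41°
|G| = 2 / 7.345e+05 ≈ 2.7229e-06

2.72e-06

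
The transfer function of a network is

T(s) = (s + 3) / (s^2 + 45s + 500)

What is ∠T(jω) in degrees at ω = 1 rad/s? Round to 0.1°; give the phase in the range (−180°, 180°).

Substitute s = j1:
Numerator: (j1) + 3 = 3 + j1
Denominator: (j1)^2 + 45(j1) + 500 = 499 + j45
|N| = √(3² + 1²) ≈ 3.1623, ∠N ≈ 18.43°
|D| = √(499² + 45²) ≈ 501.02, ∠D ≈ 5.15°
∠T = 18.43° − 5.15° = 13.28°

13.3°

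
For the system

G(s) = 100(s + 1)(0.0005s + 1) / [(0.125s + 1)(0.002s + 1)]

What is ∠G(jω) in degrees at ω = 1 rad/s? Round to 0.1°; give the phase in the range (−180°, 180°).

At ω = 1 rad/s:
zero (1 + j1·1) = 1 + j1 → |·| ≈ 1.4142, ∠ ≈ 45.00°
zero (1 + j1·0.0005) = 1 + j0.0005 → |·| ≈ 1, ∠ ≈ 0.03°
pole (1 + j1·0.125) = 1 + j0.125 → |·| ≈ 1.0078, ∠ ≈ 7.13°
pole (1 + j1·0.002) = 1 + j0.002 → |·| ≈ 1, ∠ ≈ 0.11°
∠G = (45.00° + 0.03°) − (7.13° + 0.11°) = 37.79°

37.8°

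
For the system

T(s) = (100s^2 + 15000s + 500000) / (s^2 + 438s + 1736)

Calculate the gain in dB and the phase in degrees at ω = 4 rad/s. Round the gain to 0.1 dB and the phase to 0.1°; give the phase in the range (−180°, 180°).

46.2 dB, -38.7°

Substitute s = j4:
Numerator: 100(j4)^2 + 15000(j4) + 500000 = 498400 + j60000
Denominator: (j4)^2 + 438(j4) + 1736 = 1720 + j1752
|N| = √(498400² + 60000²) ≈ 5.02e+05, ∠N ≈ 6.86°
|D| = √(1720² + 1752²) ≈ 2455.2, ∠D ≈ 45.53°
|T| = 5.02e+05 / 2455.2 ≈ 204.46
Gain = 20 log₁₀(204.46) ≈ 46.21 dB
∠T = 6.86° − 45.53° = -38.67°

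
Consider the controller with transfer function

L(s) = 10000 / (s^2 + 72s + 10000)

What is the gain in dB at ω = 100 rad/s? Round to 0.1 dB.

2.9 dB

At s = jω = j100:
quadratic: (j100)² + 72·j100 + 10000 = 0 + j7200 → |·| ≈ 7200, ∠ ≈ 90.00°
|L| = 10000 / 7200 ≈ 1.3889
Gain = 20 log₁₀(1.3889) ≈ 2.85 dB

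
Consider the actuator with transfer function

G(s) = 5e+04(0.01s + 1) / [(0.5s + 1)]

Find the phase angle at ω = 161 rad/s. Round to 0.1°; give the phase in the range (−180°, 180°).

At ω = 161 rad/s:
zero (1 + j161·0.01) = 1 + j1.61 → |·| ≈ 1.8953, ∠ ≈ 58.15°
pole (1 + j161·0.5) = 1 + j80.5 → |·| ≈ 80.506, ∠ ≈ 89.29°
∠G = (58.15°) − (89.29°) = -31.14°

-31.1°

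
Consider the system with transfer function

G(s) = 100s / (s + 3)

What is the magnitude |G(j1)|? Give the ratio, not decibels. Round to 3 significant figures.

At s = jω = j1:
zero at origin: s = j1 → |·| = 1, ∠ = 90.00°
pole (s+3): 3 + j1 → |·| = √(3²+1²) = √10 ≈ 3.1623, ∠ = arctan(1/3) ≈ 18.43°
|G| = 100 · 1 / 3.1623 ≈ 31.623

31.6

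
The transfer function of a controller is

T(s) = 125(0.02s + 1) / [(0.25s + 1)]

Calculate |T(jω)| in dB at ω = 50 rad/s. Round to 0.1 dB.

23.0 dB

At ω = 50 rad/s:
zero (1 + j50·0.02) = 1 + j1 → |·| ≈ 1.4142, ∠ ≈ 45.00°
pole (1 + j50·0.25) = 1 + j12.5 → |·| ≈ 12.54, ∠ ≈ 85.43°
|T| = 125 · 1.4142 / (12.54) ≈ 14.097
Gain = 20 log₁₀(14.097) ≈ 22.98 dB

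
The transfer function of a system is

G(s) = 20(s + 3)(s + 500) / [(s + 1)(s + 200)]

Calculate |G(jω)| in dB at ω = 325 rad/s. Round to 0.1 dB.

29.9 dB

At s = jω = j325:
zero (s+3): 3 + j325 → |·| = √(3²+325²) = √105634 ≈ 325.01, ∠ = arctan(325/3) ≈ 89.47°
zero (s+500): 500 + j325 → |·| = √(500²+325²) = √355625 ≈ 596.34, ∠ = arctan(325/500) ≈ 33.02°
pole (s+1): 1 + j325 → |·| = √(1²+325²) = √105626 ≈ 325, ∠ = arctan(325/1) ≈ 89.82°
pole (s+200): 200 + j325 → |·| = √(200²+325²) = √145625 ≈ 381.61, ∠ = arctan(325/200) ≈ 58.39°
|G| = 20 · 1.9382e+05 / 1.2402e+05 ≈ 31.256
Gain = 20 log₁₀(31.256) ≈ 29.90 dB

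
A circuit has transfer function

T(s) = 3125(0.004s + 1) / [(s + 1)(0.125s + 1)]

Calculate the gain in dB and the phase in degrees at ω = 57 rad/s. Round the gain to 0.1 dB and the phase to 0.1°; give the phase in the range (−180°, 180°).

At ω = 57 rad/s:
zero (1 + j57·0.004) = 1 + j0.228 → |·| ≈ 1.0257, ∠ ≈ 12.84°
pole (1 + j57·1) = 1 + j57 → |·| ≈ 57.009, ∠ ≈ 88.99°
pole (1 + j57·0.125) = 1 + j7.125 → |·| ≈ 7.1948, ∠ ≈ 82.01°
|T| = 3125 · 1.0257 / (57.009 · 7.1948) ≈ 7.8146
Gain = 20 log₁₀(7.8146) ≈ 17.86 dB
∠T = (12.84°) − (88.99° + 82.01°) = -158.16°

17.9 dB, -158.2°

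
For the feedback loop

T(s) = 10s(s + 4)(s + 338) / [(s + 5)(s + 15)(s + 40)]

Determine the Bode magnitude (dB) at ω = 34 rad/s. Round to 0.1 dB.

At s = jω = j34:
zero (s+4): 4 + j34 → |·| = √(4²+34²) = √1172 ≈ 34.234, ∠ = arctan(34/4) ≈ 83.29°
zero (s+338): 338 + j34 → |·| = √(338²+34²) = √115400 ≈ 339.71, ∠ = arctan(34/338) ≈ 5.74°
zero at origin: s = j34 → |·| = 34, ∠ = 90.00°
pole (s+5): 5 + j34 → |·| = √(5²+34²) = √1181 ≈ 34.366, ∠ = arctan(34/5) ≈ 81.63°
pole (s+15): 15 + j34 → |·| = √(15²+34²) = √1381 ≈ 37.162, ∠ = arctan(34/15) ≈ 66.19°
pole (s+40): 40 + j34 → |·| = √(40²+34²) = √2756 ≈ 52.498, ∠ = arctan(34/40) ≈ 40.36°
|T| = 10 · 3.9541e+05 / 67046 ≈ 58.976
Gain = 20 log₁₀(58.976) ≈ 35.41 dB

35.4 dB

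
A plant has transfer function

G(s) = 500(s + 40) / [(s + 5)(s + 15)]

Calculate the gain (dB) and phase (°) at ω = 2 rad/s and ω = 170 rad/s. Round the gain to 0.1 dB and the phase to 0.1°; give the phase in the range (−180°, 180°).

ω = 2: 47.8 dB, -26.5°; ω = 170: 9.6 dB, -96.5°

At s = jω = j2:
zero (s+40): 40 + j2 → |·| = √(40²+2²) = √1604 ≈ 40.05, ∠ = arctan(2/40) ≈ 2.86°
pole (s+5): 5 + j2 → |·| = √(5²+2²) = √29 ≈ 5.3852, ∠ = arctan(2/5) ≈ 21.80°
pole (s+15): 15 + j2 → |·| = √(15²+2²) = √229 ≈ 15.133, ∠ = arctan(2/15) ≈ 7.59°
|G| = 500 · 40.05 / 81.494 ≈ 245.72
Gain = 20 log₁₀(245.72) ≈ 47.81 dB
∠G = 2.86° − 29.39° = -26.53°

At s = jω = j170:
zero (s+40): 40 + j170 → |·| = √(40²+170²) = √30500 ≈ 174.64, ∠ = arctan(170/40) ≈ 76.76°
pole (s+5): 5 + j170 → |·| = √(5²+170²) = √28925 ≈ 170.07, ∠ = arctan(170/5) ≈ 88.32°
pole (s+15): 15 + j170 → |·| = √(15²+170²) = √29125 ≈ 170.66, ∠ = arctan(170/15) ≈ 84.96°
|G| = 500 · 174.64 / 29024 ≈ 3.0085
Gain = 20 log₁₀(3.0085) ≈ 9.57 dB
∠G = 76.76° − 173.28° = -96.52°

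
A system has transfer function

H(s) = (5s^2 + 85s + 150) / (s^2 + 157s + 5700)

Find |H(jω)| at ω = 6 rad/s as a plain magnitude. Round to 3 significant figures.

0.0890

Substitute s = j6:
Numerator: 5(j6)^2 + 85(j6) + 150 = -30 + j510
Denominator: (j6)^2 + 157(j6) + 5700 = 5664 + j942
|N| = √(30² + 510²) ≈ 510.88, ∠N ≈ 93.37°
|D| = √(5664² + 942²) ≈ 5741.8, ∠D ≈ 9.44°
|H| = 510.88 / 5741.8 ≈ 0.088976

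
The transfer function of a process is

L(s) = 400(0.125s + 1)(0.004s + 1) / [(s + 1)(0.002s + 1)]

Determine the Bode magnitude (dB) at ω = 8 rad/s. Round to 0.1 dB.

At ω = 8 rad/s:
zero (1 + j8·0.125) = 1 + j1 → |·| ≈ 1.4142, ∠ ≈ 45.00°
zero (1 + j8·0.004) = 1 + j0.032 → |·| ≈ 1.0005, ∠ ≈ 1.83°
pole (1 + j8·1) = 1 + j8 → |·| ≈ 8.0623, ∠ ≈ 82.87°
pole (1 + j8·0.002) = 1 + j0.016 → |·| ≈ 1.0001, ∠ ≈ 0.92°
|L| = 400 · 1.4142 · 1.0005 / (8.0623 · 1.0001) ≈ 70.192
Gain = 20 log₁₀(70.192) ≈ 36.93 dB

36.9 dB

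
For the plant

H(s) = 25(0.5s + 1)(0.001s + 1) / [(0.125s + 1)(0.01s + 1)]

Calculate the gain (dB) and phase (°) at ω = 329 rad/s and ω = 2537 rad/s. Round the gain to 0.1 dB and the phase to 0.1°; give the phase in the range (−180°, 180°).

At ω = 329 rad/s:
zero (1 + j329·0.5) = 1 + j164.5 → |·| ≈ 164.5, ∠ ≈ 89.65°
zero (1 + j329·0.001) = 1 + j0.329 → |·| ≈ 1.0527, ∠ ≈ 18.21°
pole (1 + j329·0.125) = 1 + j41.125 → |·| ≈ 41.137, ∠ ≈ 88.61°
pole (1 + j329·0.01) = 1 + j3.29 → |·| ≈ 3.4386, ∠ ≈ 73.09°
|H| = 25 · 164.5 · 1.0527 / (41.137 · 3.4386) ≈ 30.605
Gain = 20 log₁₀(30.605) ≈ 29.72 dB
∠H = (89.65° + 18.21°) − (88.61° + 73.09°) = -53.84°

At ω = 2537 rad/s:
zero (1 + j2537·0.5) = 1 + j1268.5 → |·| ≈ 1268.5, ∠ ≈ 89.95°
zero (1 + j2537·0.001) = 1 + j2.537 → |·| ≈ 2.727, ∠ ≈ 68.49°
pole (1 + j2537·0.125) = 1 + j317.125 → |·| ≈ 317.13, ∠ ≈ 89.82°
pole (1 + j2537·0.01) = 1 + j25.37 → |·| ≈ 25.39, ∠ ≈ 87.74°
|H| = 25 · 1268.5 · 2.727 / (317.13 · 25.39) ≈ 10.74
Gain = 20 log₁₀(10.74) ≈ 20.62 dB
∠H = (89.95° + 68.49°) − (89.82° + 87.74°) = -19.12°

ω = 329: 29.7 dB, -53.8°; ω = 2537: 20.6 dB, -19.1°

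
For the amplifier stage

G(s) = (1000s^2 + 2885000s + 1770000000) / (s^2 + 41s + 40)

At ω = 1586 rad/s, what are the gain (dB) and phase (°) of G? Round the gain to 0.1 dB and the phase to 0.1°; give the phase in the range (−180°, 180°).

Substitute s = j1586:
Numerator: 1000(j1586)^2 + 2885000(j1586) + 1770000000 = -745396000 + j4575610000
Denominator: (j1586)^2 + 41(j1586) + 40 = -2515356 + j65026
|N| = √(745396000² + 4575610000²) ≈ 4.6359e+09, ∠N ≈ 99.25°
|D| = √(2515356² + 65026²) ≈ 2.5162e+06, ∠D ≈ 178.52°
|G| = 4.6359e+09 / 2.5162e+06 ≈ 1842.4
Gain = 20 log₁₀(1842.4) ≈ 65.31 dB
∠G = 99.25° − 178.52° = -79.27°

65.3 dB, -79.3°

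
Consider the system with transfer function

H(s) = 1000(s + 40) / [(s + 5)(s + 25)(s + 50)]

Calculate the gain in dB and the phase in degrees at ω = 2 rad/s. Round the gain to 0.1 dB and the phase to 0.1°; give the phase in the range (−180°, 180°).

At s = jω = j2:
zero (s+40): 40 + j2 → |·| = √(40²+2²) = √1604 ≈ 40.05, ∠ = arctan(2/40) ≈ 2.86°
pole (s+5): 5 + j2 → |·| = √(5²+2²) = √29 ≈ 5.3852, ∠ = arctan(2/5) ≈ 21.80°
pole (s+25): 25 + j2 → |·| = √(25²+2²) = √629 ≈ 25.08, ∠ = arctan(2/25) ≈ 4.57°
pole (s+50): 50 + j2 → |·| = √(50²+2²) = √2504 ≈ 50.04, ∠ = arctan(2/50) ≈ 2.29°
|H| = 1000 · 40.05 / 6758.4 ≈ 5.926
Gain = 20 log₁₀(5.926) ≈ 15.46 dB
∠H = 2.86° − 28.66° = -25.80°

15.5 dB, -25.8°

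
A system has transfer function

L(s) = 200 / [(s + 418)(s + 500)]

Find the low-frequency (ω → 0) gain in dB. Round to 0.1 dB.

-60.4 dB

L(0) = 200 / (418·500) ≈ 0.00095694
20 log₁₀(0.00095694) ≈ -60.38 dB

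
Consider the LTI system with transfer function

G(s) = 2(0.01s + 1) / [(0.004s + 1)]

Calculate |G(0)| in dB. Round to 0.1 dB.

6.0 dB

G(0) = 2 · 1 / 1 = 2
20 log₁₀(2) ≈ 6.02 dB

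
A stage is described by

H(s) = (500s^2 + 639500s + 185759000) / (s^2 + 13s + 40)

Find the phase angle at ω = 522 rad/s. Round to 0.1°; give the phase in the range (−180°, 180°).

Substitute s = j522:
Numerator: 500(j522)^2 + 639500(j522) + 185759000 = 49517000 + j333819000
Denominator: (j522)^2 + 13(j522) + 40 = -272444 + j6786
|N| = √(49517000² + 333819000²) ≈ 3.3747e+08, ∠N ≈ 81.56°
|D| = √(272444² + 6786²) ≈ 2.7253e+05, ∠D ≈ 178.57°
∠H = 81.56° − 178.57° = -97.01°

-97.0°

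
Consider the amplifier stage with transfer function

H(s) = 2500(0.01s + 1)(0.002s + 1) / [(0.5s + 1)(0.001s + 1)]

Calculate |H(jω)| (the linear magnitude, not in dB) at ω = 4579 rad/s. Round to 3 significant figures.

98.3

At ω = 4579 rad/s:
zero (1 + j4579·0.01) = 1 + j45.79 → |·| ≈ 45.801, ∠ ≈ 88.75°
zero (1 + j4579·0.002) = 1 + j9.158 → |·| ≈ 9.2124, ∠ ≈ 83.77°
pole (1 + j4579·0.5) = 1 + j2289.5 → |·| ≈ 2289.5, ∠ ≈ 89.97°
pole (1 + j4579·0.001) = 1 + j4.579 → |·| ≈ 4.6869, ∠ ≈ 77.68°
|H| = 2500 · 45.801 · 9.2124 / (2289.5 · 4.6869) ≈ 98.302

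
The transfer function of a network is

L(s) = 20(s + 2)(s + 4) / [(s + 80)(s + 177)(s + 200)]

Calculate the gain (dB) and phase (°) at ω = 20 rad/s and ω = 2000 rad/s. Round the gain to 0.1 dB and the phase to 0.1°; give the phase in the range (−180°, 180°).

At s = jω = j20:
zero (s+2): 2 + j20 → |·| = √(2²+20²) = √404 ≈ 20.1, ∠ = arctan(20/2) ≈ 84.29°
zero (s+4): 4 + j20 → |·| = √(4²+20²) = √416 ≈ 20.396, ∠ = arctan(20/4) ≈ 78.69°
pole (s+80): 80 + j20 → |·| = √(80²+20²) = √6800 ≈ 82.462, ∠ = arctan(20/80) ≈ 14.04°
pole (s+177): 177 + j20 → |·| = √(177²+20²) = √31729 ≈ 178.13, ∠ = arctan(20/177) ≈ 6.45°
pole (s+200): 200 + j20 → |·| = √(200²+20²) = √40400 ≈ 201, ∠ = arctan(20/200) ≈ 5.71°
|L| = 20 · 409.96 / 2.9525e+06 ≈ 0.002777
Gain = 20 log₁₀(0.002777) ≈ -51.13 dB
∠L = 162.98° − 26.20° = 136.78°

At s = jω = j2000:
zero (s+2): 2 + j2000 → |·| = √(2²+2000²) = √4000004 ≈ 2000, ∠ = arctan(2000/2) ≈ 89.94°
zero (s+4): 4 + j2000 → |·| = √(4²+2000²) = √4000016 ≈ 2000, ∠ = arctan(2000/4) ≈ 89.89°
pole (s+80): 80 + j2000 → |·| = √(80²+2000²) = √4006400 ≈ 2001.6, ∠ = arctan(2000/80) ≈ 87.71°
pole (s+177): 177 + j2000 → |·| = √(177²+2000²) = √4031329 ≈ 2007.8, ∠ = arctan(2000/177) ≈ 84.94°
pole (s+200): 200 + j2000 → |·| = √(200²+2000²) = √4040000 ≈ 2010, ∠ = arctan(2000/200) ≈ 84.29°
|L| = 20 · 4e+06 / 8.0778e+09 ≈ 0.0099037
Gain = 20 log₁₀(0.0099037) ≈ -40.08 dB
∠L = 179.83° − 256.94° = -77.11°

ω = 20: -51.1 dB, 136.8°; ω = 2000: -40.1 dB, -77.1°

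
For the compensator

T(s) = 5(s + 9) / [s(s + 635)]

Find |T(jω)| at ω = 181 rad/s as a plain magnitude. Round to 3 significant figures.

At s = jω = j181:
zero (s+9): 9 + j181 → |·| = √(9²+181²) = √32842 ≈ 181.22, ∠ = arctan(181/9) ≈ 87.15°
pole (s+635): 635 + j181 → |·| = √(635²+181²) = √435986 ≈ 660.29, ∠ = arctan(181/635) ≈ 15.91°
pole at origin: |s| = 181, ∠ = 90.00° (in denominator)
|T| = 5 · 181.22 / 1.1951e+05 ≈ 0.0075818

0.00758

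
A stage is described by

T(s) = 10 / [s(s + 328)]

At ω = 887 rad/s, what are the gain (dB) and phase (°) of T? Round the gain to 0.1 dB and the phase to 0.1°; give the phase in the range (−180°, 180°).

At s = jω = j887:
pole (s+328): 328 + j887 → |·| = √(328²+887²) = √894353 ≈ 945.7, ∠ = arctan(887/328) ≈ 69.71°
pole at origin: |s| = 887, ∠ = 90.00° (in denominator)
|T| = 10 / 8.3884e+05 ≈ 1.1921e-05
Gain = 20 log₁₀(1.1921e-05) ≈ -98.47 dB
∠T = 0.00° − 159.71° = -159.71°

-98.5 dB, -159.7°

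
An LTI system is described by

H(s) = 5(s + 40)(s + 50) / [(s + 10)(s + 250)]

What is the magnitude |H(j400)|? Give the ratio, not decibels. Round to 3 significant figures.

4.29

At s = jω = j400:
zero (s+40): 40 + j400 → |·| = √(40²+400²) = √161600 ≈ 402, ∠ = arctan(400/40) ≈ 84.29°
zero (s+50): 50 + j400 → |·| = √(50²+400²) = √162500 ≈ 403.11, ∠ = arctan(400/50) ≈ 82.87°
pole (s+10): 10 + j400 → |·| = √(10²+400²) = √160100 ≈ 400.12, ∠ = arctan(400/10) ≈ 88.57°
pole (s+250): 250 + j400 → |·| = √(250²+400²) = √222500 ≈ 471.7, ∠ = arctan(400/250) ≈ 57.99°
|H| = 5 · 1.6205e+05 / 1.8874e+05 ≈ 4.2929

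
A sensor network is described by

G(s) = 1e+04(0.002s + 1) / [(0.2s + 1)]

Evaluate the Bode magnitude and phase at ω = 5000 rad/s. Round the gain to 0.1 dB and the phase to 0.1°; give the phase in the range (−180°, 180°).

40.0 dB, -5.7°

At ω = 5000 rad/s:
zero (1 + j5000·0.002) = 1 + j10 → |·| ≈ 10.05, ∠ ≈ 84.29°
pole (1 + j5000·0.2) = 1 + j1000 → |·| ≈ 1000, ∠ ≈ 89.94°
|G| = 1e+04 · 10.05 / (1000) ≈ 100.5
Gain = 20 log₁₀(100.5) ≈ 40.04 dB
∠G = (84.29°) − (89.94°) = -5.65°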